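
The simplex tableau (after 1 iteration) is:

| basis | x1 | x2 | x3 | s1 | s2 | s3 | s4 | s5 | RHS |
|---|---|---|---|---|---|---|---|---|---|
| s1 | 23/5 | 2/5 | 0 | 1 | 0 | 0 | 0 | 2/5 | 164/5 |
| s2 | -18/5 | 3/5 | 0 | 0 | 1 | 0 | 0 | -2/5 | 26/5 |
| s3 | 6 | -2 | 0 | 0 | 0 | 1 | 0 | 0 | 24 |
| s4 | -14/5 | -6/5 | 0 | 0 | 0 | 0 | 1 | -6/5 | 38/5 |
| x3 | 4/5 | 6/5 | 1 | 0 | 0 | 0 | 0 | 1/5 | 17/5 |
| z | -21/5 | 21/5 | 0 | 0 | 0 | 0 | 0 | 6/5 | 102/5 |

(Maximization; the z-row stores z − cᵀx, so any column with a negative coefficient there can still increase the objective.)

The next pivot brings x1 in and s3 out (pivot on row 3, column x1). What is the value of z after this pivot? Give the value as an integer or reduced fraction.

Minimum ratio for x1: 24/6 = 4.
z changes by −(z-row coeff of x1)·ratio = −(-21/5)·4 = 84/5.
New z = 102/5 + (84/5) = 186/5.

186/5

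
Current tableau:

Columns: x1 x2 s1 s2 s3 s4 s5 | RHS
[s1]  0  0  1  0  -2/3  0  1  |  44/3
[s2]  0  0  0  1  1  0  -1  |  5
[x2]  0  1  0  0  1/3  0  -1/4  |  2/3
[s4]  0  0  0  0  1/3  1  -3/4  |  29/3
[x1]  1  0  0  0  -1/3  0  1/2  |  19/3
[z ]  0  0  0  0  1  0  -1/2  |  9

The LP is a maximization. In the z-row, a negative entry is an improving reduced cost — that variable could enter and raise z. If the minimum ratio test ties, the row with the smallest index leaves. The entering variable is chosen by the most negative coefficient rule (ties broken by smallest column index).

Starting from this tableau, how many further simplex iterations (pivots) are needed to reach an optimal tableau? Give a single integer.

1

pivot: s5 in, x1 out → z = 46/3
No improving column remains; optimal.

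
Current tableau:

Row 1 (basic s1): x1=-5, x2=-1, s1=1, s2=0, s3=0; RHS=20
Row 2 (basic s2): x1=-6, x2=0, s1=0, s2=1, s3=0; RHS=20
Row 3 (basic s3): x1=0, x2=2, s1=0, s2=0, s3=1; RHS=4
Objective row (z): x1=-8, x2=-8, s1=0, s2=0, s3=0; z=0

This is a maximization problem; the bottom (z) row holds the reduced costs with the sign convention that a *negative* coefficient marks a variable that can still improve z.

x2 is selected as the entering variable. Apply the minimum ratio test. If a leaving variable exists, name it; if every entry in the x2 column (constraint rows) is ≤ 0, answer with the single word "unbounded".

Ratios: row 1 (s1): entry -1 ≤ 0, skip; row 2 (s2): entry 0 ≤ 0, skip; row 3 (s3): 4/2 = 2.
Minimum ratio is in the s3 row, so s3 leaves.

s3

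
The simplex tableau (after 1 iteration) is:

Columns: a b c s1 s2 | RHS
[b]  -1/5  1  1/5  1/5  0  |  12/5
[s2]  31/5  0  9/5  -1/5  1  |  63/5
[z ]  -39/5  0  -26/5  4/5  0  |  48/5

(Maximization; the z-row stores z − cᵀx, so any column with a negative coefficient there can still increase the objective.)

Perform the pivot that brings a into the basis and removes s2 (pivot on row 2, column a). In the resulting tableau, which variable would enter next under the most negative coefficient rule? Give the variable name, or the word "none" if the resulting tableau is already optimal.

c

Pivot element 31/5. New z-row = old z-row − (-39/5)·(row 2/(31/5)).
Updated z-row coefficients: a: 0, b: 0, c: -91/31, s1: 17/31, s2: 39/31.
The most negative is -91/31 in column c, so c would enter next.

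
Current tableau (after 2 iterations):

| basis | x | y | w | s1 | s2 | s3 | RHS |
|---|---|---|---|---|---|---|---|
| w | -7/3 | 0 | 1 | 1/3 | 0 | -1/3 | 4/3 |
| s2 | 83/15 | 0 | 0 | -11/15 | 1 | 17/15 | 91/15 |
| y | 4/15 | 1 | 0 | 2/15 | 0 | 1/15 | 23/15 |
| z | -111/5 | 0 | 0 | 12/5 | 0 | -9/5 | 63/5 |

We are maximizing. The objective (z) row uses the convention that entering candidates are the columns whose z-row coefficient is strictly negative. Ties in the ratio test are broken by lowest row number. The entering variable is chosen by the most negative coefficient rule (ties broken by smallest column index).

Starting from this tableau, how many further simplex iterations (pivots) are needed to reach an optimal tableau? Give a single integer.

pivot: x in, s2 out → z = 3066/83
pivot: s1 in, y out → z = 573/14
No improving column remains; optimal.

2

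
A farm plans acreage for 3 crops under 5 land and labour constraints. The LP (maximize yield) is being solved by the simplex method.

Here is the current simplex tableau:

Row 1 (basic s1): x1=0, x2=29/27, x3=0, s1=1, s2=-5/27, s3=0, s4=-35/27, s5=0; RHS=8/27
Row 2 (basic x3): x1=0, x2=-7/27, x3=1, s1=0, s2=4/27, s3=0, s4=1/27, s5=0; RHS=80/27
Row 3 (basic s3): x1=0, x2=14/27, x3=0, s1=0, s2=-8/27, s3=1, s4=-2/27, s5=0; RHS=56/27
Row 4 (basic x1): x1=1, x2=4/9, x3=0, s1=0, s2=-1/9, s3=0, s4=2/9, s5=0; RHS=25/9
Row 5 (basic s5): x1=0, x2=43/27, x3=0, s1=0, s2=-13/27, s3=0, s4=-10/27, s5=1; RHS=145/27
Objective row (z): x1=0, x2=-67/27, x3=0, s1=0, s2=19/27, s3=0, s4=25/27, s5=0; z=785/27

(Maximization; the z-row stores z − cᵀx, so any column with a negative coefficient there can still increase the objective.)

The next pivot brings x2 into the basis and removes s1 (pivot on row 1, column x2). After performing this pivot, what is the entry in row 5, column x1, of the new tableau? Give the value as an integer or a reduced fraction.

Pivot element is row 1, column x2: 29/27.
Normalize row 1: new (row 1, x1) = 0/(29/27) = 0.
row 5 ← row 5 − (43/27)·(new row 1): 0 − (43/27)·0 = 0.

0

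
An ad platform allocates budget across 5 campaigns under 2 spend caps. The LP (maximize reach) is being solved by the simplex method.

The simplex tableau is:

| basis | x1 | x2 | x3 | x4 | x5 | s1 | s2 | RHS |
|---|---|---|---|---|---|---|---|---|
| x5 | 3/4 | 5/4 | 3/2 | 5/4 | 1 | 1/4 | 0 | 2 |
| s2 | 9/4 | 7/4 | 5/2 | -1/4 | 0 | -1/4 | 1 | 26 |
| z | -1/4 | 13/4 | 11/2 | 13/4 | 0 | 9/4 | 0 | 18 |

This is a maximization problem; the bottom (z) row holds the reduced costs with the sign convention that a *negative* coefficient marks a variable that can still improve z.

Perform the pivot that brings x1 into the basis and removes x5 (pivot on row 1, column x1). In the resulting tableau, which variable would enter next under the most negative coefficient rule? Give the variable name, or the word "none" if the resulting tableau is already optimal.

Pivot element 3/4. New z-row = old z-row − (-1/4)·(row 1/(3/4)).
Updated z-row coefficients: x1: 0, x2: 11/3, x3: 6, x4: 11/3, x5: 1/3, s1: 7/3, s2: 0.
No coefficient is strictly negative; the tableau after this pivot is optimal.

none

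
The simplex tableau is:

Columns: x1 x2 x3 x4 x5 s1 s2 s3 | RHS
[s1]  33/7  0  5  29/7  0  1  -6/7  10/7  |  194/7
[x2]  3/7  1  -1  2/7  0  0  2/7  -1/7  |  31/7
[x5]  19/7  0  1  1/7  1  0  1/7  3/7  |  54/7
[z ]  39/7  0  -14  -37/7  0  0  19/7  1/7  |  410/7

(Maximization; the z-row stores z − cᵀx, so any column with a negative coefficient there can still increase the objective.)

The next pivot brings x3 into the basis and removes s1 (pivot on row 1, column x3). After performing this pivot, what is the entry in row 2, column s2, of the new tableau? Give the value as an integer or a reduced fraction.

4/35

Pivot element is row 1, column x3: 5.
Normalize row 1: new (row 1, s2) = (-6/7)/5 = -6/35.
row 2 ← row 2 − (-1)·(new row 1): 2/7 − (-1)·(-6/35) = 4/35.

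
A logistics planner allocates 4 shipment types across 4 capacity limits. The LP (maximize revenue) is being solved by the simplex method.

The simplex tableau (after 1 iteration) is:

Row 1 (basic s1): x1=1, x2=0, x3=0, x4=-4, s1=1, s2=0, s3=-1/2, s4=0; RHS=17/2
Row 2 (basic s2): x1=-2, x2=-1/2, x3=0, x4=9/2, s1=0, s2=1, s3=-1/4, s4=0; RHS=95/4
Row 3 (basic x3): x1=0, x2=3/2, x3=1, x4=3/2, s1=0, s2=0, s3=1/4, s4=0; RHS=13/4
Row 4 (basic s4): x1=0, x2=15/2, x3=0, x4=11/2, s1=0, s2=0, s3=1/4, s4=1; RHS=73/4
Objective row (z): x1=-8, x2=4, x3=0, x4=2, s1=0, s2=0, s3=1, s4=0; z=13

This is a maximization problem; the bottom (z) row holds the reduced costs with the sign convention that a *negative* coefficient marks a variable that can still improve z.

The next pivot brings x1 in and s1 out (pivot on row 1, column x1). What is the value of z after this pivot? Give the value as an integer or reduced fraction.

Minimum ratio for x1: (17/2)/1 = 17/2.
z changes by −(z-row coeff of x1)·ratio = −(-8)·(17/2) = 68.
New z = 13 + 68 = 81.

81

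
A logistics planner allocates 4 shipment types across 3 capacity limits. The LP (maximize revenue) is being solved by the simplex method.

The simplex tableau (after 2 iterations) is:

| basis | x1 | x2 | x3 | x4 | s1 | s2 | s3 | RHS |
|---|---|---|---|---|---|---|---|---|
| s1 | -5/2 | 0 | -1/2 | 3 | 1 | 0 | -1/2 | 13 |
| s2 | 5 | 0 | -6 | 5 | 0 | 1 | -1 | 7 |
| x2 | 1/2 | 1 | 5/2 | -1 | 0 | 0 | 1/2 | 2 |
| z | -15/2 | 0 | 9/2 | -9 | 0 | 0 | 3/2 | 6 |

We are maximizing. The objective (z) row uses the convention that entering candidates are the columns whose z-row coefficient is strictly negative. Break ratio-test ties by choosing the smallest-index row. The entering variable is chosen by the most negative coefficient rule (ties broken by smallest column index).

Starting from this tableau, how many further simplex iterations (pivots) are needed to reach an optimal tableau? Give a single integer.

pivot: x4 in, s2 out → z = 93/5
pivot: x3 in, x2 out → z = 456/13
No improving column remains; optimal.

2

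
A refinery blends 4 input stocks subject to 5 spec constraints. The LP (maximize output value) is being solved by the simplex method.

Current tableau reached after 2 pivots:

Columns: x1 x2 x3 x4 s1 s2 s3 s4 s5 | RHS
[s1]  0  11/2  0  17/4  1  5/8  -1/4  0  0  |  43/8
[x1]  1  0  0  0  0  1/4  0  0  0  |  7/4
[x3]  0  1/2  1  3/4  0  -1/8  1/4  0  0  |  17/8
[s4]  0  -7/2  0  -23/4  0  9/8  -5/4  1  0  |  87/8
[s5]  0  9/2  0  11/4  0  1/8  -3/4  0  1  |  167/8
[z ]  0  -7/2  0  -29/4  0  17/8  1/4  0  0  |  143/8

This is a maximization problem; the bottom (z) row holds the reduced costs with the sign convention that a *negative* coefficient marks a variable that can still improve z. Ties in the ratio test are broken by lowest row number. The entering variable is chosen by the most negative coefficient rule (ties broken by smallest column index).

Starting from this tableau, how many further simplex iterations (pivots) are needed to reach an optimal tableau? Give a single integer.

2

pivot: x4 in, s1 out → z = 1839/68
pivot: s3 in, x3 out → z = 111/4
No improving column remains; optimal.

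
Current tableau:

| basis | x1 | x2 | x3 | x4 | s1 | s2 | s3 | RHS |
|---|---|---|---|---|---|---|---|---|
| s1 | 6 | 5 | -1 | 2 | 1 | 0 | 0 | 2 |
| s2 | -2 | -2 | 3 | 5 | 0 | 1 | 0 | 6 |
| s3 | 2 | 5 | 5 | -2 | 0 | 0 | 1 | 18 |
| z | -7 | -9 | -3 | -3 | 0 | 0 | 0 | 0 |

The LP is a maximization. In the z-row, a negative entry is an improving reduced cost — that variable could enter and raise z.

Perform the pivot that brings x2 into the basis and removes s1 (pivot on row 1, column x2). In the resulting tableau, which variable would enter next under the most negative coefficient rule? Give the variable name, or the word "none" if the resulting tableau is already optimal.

x3

Pivot element 5. New z-row = old z-row − (-9)·(row 1/5).
Updated z-row coefficients: x1: 19/5, x2: 0, x3: -24/5, x4: 3/5, s1: 9/5, s2: 0, s3: 0.
The most negative is -24/5 in column x3, so x3 would enter next.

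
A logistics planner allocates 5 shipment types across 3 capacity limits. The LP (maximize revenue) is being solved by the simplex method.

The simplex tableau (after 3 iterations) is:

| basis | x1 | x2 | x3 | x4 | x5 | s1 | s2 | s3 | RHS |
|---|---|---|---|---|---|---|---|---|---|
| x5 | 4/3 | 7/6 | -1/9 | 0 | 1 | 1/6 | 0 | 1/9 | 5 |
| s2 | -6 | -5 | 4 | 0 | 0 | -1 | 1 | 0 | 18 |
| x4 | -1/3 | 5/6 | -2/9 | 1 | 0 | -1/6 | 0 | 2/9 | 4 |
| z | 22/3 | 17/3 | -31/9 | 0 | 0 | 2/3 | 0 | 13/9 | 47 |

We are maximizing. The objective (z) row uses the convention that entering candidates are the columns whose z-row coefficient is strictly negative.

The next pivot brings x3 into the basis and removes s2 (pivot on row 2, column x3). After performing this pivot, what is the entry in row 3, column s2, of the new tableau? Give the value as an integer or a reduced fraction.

Pivot element is row 2, column x3: 4.
Normalize row 2: new (row 2, s2) = 1/4 = 1/4.
row 3 ← row 3 − (-2/9)·(new row 2): 0 − (-2/9)·(1/4) = 1/18.

1/18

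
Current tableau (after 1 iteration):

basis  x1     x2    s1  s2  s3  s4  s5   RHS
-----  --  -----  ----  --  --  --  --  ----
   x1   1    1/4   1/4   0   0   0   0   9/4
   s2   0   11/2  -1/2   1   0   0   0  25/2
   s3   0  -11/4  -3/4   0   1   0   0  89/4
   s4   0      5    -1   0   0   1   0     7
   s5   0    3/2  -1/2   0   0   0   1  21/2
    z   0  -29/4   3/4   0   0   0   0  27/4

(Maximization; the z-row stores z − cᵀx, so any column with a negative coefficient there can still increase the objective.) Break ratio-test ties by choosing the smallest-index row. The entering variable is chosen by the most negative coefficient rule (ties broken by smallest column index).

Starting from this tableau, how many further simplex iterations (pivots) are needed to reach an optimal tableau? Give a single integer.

pivot: x2 in, s4 out → z = 169/10
pivot: s1 in, x1 out → z = 64/3
No improving column remains; optimal.

2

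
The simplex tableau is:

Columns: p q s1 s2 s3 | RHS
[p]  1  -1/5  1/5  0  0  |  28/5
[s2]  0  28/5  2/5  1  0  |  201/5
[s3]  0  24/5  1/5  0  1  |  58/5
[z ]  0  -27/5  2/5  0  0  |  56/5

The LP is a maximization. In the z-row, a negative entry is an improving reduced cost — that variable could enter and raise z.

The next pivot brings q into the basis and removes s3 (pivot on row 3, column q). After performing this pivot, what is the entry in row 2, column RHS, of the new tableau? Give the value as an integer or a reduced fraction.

Pivot element is row 3, column q: 24/5.
Normalize row 3: new (row 3, RHS) = (58/5)/(24/5) = 29/12.
row 2 ← row 2 − (28/5)·(new row 3): 201/5 − (28/5)·(29/12) = 80/3.

80/3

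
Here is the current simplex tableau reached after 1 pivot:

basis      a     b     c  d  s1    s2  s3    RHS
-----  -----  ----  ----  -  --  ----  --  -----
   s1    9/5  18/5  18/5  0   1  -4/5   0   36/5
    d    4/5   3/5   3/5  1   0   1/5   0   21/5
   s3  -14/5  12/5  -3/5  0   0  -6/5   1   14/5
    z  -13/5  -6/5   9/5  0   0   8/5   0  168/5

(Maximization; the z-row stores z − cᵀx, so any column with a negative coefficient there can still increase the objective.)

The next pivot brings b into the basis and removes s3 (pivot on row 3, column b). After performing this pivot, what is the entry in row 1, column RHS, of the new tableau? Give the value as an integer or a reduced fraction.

3

Pivot element is row 3, column b: 12/5.
Normalize row 3: new (row 3, RHS) = (14/5)/(12/5) = 7/6.
row 1 ← row 1 − (18/5)·(new row 3): 36/5 − (18/5)·(7/6) = 3.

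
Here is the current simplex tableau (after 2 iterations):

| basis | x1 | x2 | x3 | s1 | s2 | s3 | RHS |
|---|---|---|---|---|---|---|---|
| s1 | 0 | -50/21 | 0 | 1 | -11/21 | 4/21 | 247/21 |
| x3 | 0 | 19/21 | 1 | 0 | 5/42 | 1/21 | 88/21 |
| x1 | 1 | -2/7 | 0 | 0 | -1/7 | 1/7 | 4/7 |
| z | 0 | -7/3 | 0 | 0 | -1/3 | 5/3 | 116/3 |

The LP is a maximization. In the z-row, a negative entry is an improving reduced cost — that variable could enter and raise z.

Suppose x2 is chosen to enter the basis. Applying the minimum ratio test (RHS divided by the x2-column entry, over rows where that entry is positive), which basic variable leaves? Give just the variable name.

Ratios: row 1 (s1): entry -50/21 ≤ 0, skip; row 2 (x3): (88/21)/(19/21) = 88/19; row 3 (x1): entry -2/7 ≤ 0, skip.
Minimum ratio 88/19 is in the x3 row, so x3 leaves.

x3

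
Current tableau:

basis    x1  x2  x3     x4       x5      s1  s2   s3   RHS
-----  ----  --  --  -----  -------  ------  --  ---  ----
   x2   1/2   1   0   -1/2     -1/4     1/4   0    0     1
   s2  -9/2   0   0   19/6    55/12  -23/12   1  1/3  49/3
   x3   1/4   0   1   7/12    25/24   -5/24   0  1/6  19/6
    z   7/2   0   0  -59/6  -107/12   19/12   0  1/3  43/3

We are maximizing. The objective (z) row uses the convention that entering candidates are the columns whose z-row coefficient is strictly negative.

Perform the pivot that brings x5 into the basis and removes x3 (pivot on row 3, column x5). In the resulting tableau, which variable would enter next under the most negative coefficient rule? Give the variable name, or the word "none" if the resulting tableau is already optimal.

x4

Pivot element 25/24. New z-row = old z-row − (-107/12)·(row 3/(25/24)).
Updated z-row coefficients: x1: 141/25, x2: 0, x3: 214/25, x4: -121/25, x5: 0, s1: -1/5, s2: 0, s3: 44/25.
The most negative is -121/25 in column x4, so x4 would enter next.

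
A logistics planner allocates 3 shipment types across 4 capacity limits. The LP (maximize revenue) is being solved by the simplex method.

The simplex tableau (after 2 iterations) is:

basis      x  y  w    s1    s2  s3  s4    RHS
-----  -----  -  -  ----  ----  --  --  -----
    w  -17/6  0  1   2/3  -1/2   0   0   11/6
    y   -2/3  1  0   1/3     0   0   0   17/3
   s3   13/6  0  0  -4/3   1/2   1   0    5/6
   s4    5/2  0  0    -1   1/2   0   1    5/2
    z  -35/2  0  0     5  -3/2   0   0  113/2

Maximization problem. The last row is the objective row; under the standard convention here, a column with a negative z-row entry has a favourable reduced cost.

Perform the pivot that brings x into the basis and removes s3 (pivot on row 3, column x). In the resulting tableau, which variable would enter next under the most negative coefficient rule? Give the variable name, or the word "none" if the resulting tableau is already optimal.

s1

Pivot element 13/6. New z-row = old z-row − (-35/2)·(row 3/(13/6)).
Updated z-row coefficients: x: 0, y: 0, w: 0, s1: -75/13, s2: 33/13, s3: 105/13, s4: 0.
The most negative is -75/13 in column s1, so s1 would enter next.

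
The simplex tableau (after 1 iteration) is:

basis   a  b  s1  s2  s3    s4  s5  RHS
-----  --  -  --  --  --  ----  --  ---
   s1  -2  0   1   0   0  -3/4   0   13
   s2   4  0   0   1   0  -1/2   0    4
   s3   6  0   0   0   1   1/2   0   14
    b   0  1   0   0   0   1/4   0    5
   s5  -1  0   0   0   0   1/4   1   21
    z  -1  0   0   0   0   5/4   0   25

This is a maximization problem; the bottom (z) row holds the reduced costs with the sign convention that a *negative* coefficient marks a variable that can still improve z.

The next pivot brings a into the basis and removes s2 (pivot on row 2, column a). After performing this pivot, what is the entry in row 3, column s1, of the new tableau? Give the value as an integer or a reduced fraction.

Pivot element is row 2, column a: 4.
Normalize row 2: new (row 2, s1) = 0/4 = 0.
row 3 ← row 3 − 6·(new row 2): 0 − 6·0 = 0.

0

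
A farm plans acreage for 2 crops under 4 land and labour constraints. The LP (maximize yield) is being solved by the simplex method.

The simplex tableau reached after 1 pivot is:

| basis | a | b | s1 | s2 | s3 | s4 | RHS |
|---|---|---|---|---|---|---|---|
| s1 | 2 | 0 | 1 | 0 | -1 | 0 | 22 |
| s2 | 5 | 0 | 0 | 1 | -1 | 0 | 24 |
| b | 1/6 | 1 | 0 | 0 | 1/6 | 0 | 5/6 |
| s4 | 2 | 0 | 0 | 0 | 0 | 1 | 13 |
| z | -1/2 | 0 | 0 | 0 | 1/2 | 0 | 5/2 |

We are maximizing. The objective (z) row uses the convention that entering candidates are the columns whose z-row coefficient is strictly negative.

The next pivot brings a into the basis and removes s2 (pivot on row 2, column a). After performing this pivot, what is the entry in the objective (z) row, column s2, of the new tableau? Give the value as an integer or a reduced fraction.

Pivot element is row 2, column a: 5.
Normalize row 2: new (row 2, s2) = 1/5 = 1/5.
z-row ← z-row − (-1/2)·(new row 2): 0 − (-1/2)·(1/5) = 1/10.

1/10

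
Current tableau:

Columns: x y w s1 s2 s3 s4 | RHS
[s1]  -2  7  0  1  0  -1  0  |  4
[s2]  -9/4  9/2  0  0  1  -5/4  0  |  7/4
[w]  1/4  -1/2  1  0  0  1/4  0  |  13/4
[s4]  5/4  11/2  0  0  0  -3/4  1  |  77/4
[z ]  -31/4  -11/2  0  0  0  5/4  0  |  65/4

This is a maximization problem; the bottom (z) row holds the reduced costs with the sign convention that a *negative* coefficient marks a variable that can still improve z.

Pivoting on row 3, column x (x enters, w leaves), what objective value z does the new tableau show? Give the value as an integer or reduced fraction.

117

Minimum ratio for x: (13/4)/(1/4) = 13.
z changes by −(z-row coeff of x)·ratio = −(-31/4)·13 = 403/4.
New z = 65/4 + (403/4) = 117.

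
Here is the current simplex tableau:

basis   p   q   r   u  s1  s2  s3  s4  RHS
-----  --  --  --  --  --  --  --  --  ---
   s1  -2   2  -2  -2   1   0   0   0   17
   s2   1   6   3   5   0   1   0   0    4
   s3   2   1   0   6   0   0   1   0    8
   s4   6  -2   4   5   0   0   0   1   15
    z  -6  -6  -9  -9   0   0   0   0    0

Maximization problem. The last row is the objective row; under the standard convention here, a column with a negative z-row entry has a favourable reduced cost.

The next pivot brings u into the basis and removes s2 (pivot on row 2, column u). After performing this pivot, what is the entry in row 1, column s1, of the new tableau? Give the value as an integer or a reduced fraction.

Pivot element is row 2, column u: 5.
Normalize row 2: new (row 2, s1) = 0/5 = 0.
row 1 ← row 1 − (-2)·(new row 2): 1 − (-2)·0 = 1.

1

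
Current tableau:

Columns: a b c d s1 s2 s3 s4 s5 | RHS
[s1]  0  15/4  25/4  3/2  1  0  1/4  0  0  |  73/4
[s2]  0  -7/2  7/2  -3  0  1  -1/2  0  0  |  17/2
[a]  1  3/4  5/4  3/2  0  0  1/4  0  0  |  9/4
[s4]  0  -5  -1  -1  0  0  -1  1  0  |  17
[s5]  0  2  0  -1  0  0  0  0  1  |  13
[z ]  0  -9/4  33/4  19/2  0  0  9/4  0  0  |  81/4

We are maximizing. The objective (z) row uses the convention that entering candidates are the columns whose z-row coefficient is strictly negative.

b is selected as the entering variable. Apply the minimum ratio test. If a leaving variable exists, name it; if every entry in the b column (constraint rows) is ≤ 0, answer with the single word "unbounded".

Ratios: row 1 (s1): (73/4)/(15/4) = 73/15; row 2 (s2): entry -7/2 ≤ 0, skip; row 3 (a): (9/4)/(3/4) = 3; row 4 (s4): entry -5 ≤ 0, skip; row 5 (s5): 13/2 = 13/2.
Minimum ratio is in the a row, so a leaves.

a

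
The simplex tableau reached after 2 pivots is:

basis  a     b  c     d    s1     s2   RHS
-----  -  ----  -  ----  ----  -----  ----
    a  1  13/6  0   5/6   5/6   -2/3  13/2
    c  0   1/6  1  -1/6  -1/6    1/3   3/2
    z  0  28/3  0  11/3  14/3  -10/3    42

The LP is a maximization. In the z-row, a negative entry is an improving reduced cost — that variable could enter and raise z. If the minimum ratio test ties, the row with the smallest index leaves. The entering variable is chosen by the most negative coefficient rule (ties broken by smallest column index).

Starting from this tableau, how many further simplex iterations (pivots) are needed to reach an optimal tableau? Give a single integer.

pivot: s2 in, c out → z = 57
No improving column remains; optimal.

1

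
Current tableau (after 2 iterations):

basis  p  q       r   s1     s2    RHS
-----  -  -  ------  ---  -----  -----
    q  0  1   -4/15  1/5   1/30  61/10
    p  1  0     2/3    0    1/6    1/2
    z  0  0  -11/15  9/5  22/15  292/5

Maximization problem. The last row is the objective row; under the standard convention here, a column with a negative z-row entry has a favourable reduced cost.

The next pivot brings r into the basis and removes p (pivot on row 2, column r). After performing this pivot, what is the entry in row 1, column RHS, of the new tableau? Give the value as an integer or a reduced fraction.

Pivot element is row 2, column r: 2/3.
Normalize row 2: new (row 2, RHS) = (1/2)/(2/3) = 3/4.
row 1 ← row 1 − (-4/15)·(new row 2): 61/10 − (-4/15)·(3/4) = 63/10.

63/10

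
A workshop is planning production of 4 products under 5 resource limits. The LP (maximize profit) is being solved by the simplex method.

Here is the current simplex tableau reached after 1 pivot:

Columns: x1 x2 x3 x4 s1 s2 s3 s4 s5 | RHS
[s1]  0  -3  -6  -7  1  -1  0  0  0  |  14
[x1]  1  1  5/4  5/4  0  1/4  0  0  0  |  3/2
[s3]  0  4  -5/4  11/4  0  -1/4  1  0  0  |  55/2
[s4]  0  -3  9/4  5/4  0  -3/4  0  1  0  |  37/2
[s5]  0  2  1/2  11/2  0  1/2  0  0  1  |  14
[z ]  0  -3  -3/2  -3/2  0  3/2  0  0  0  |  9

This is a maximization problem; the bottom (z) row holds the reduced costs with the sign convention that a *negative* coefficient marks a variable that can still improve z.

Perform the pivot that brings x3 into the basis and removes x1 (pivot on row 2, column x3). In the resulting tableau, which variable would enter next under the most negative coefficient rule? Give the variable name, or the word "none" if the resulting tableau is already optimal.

x2

Pivot element 5/4. New z-row = old z-row − (-3/2)·(row 2/(5/4)).
Updated z-row coefficients: x1: 6/5, x2: -9/5, x3: 0, x4: 0, s1: 0, s2: 9/5, s3: 0, s4: 0, s5: 0.
The most negative is -9/5 in column x2, so x2 would enter next.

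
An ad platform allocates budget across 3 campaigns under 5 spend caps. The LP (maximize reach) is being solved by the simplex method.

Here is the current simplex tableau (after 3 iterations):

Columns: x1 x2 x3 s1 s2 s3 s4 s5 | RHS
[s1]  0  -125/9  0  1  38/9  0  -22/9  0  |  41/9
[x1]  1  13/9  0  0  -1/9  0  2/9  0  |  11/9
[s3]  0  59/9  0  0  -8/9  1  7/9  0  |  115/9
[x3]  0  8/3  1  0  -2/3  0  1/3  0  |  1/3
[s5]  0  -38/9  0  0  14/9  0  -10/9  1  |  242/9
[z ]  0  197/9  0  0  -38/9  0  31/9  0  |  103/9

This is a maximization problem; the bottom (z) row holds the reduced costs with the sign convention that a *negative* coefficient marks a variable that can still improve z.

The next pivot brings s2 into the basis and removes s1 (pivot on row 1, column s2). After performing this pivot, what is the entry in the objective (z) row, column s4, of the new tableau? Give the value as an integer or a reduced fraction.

Pivot element is row 1, column s2: 38/9.
Normalize row 1: new (row 1, s4) = (-22/9)/(38/9) = -11/19.
z-row ← z-row − (-38/9)·(new row 1): 31/9 − (-38/9)·(-11/19) = 1.

1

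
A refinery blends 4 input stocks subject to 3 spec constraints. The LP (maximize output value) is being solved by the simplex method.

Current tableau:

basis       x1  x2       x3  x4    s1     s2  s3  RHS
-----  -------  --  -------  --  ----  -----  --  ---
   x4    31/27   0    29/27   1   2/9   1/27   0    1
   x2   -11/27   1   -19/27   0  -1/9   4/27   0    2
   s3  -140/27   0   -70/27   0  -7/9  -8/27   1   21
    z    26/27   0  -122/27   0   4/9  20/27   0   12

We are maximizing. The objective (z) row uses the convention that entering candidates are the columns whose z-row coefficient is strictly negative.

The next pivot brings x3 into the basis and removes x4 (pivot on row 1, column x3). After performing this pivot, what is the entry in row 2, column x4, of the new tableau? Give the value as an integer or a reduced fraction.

Pivot element is row 1, column x3: 29/27.
Normalize row 1: new (row 1, x4) = 1/(29/27) = 27/29.
row 2 ← row 2 − (-19/27)·(new row 1): 0 − (-19/27)·(27/29) = 19/29.

19/29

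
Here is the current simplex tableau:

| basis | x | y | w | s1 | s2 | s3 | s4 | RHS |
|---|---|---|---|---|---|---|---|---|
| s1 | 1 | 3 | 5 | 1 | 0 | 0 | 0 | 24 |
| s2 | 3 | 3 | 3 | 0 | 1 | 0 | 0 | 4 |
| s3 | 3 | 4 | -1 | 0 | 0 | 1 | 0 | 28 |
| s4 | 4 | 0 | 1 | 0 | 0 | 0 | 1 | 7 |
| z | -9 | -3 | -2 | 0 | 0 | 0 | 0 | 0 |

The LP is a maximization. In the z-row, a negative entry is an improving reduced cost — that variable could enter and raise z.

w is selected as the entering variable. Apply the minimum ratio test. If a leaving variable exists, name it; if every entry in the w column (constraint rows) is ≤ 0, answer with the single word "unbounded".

Ratios: row 1 (s1): 24/5 = 24/5; row 2 (s2): 4/3 = 4/3; row 3 (s3): entry -1 ≤ 0, skip; row 4 (s4): 7/1 = 7.
Minimum ratio is in the s2 row, so s2 leaves.

s2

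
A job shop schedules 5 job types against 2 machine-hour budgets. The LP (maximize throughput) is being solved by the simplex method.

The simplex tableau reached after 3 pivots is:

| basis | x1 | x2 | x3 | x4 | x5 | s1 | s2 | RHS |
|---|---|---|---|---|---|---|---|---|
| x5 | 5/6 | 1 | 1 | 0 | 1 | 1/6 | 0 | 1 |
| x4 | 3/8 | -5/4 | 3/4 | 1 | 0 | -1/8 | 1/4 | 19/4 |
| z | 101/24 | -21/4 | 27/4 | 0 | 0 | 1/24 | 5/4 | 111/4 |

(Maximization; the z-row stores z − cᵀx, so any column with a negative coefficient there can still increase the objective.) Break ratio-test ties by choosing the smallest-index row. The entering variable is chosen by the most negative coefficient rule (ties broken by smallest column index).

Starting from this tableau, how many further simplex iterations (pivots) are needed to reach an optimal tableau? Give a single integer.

1

pivot: x2 in, x5 out → z = 33
No improving column remains; optimal.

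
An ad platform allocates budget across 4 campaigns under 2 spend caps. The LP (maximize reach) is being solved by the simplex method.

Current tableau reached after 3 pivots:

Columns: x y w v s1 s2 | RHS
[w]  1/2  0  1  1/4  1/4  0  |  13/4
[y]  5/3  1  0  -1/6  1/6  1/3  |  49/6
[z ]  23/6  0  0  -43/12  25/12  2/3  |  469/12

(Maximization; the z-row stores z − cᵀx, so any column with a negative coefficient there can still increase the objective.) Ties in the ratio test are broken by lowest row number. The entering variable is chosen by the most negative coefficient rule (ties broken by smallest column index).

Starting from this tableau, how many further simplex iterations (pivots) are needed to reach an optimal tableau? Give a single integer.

1

pivot: v in, w out → z = 257/3
No improving column remains; optimal.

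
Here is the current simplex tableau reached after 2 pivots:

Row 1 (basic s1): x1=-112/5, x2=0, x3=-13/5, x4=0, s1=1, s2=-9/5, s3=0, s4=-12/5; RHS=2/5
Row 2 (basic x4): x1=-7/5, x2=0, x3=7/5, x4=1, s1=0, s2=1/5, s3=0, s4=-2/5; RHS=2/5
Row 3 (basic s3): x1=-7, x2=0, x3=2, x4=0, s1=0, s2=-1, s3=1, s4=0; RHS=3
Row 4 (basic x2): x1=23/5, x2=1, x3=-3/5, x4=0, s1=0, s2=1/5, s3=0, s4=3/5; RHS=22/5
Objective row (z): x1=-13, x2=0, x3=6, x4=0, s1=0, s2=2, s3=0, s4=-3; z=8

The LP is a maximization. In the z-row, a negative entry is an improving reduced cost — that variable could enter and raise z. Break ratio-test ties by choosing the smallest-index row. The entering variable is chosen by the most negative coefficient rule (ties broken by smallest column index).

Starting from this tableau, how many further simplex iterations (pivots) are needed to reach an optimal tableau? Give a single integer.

pivot: x1 in, x2 out → z = 470/23
pivot: s4 in, x1 out → z = 30
No improving column remains; optimal.

2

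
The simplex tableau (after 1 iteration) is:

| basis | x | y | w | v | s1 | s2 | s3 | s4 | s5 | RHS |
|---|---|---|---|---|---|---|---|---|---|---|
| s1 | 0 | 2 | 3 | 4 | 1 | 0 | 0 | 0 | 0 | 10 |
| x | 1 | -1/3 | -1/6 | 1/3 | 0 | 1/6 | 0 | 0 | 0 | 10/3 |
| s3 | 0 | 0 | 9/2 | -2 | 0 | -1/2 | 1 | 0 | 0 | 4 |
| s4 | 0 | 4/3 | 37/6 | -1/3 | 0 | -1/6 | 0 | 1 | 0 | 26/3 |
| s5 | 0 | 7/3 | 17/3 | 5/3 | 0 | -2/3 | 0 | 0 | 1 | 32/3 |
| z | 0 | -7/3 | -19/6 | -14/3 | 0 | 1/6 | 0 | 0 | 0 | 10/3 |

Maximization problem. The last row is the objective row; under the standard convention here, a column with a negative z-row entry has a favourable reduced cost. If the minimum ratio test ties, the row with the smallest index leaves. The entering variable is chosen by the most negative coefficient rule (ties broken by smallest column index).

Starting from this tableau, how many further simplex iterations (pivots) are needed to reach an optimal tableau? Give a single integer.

pivot: v in, s1 out → z = 15
No improving column remains; optimal.

1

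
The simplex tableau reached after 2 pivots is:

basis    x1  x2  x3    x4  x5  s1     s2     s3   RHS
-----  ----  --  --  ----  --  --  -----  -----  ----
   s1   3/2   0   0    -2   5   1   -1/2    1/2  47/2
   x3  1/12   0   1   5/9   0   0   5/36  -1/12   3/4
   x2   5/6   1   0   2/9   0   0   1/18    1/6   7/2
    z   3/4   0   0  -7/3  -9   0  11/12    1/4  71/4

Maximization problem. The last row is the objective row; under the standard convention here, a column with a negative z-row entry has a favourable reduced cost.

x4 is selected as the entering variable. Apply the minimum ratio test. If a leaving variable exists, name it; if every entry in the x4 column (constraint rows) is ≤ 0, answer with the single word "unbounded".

Ratios: row 1 (s1): entry -2 ≤ 0, skip; row 2 (x3): (3/4)/(5/9) = 27/20; row 3 (x2): (7/2)/(2/9) = 63/4.
Minimum ratio is in the x3 row, so x3 leaves.

x3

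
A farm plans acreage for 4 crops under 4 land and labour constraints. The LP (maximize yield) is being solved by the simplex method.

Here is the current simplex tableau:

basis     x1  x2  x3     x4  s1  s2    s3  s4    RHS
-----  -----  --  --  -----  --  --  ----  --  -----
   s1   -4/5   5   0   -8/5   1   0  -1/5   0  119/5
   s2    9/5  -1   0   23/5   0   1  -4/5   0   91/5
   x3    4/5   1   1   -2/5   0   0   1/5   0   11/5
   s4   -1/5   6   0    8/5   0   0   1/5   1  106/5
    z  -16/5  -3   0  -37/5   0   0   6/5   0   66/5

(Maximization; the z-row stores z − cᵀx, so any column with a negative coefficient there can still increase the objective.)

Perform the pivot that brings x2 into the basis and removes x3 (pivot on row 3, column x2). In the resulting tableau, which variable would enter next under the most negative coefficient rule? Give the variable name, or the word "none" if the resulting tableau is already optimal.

Pivot element 1. New z-row = old z-row − (-3)·(row 3/1).
Updated z-row coefficients: x1: -4/5, x2: 0, x3: 3, x4: -43/5, s1: 0, s2: 0, s3: 9/5, s4: 0.
The most negative is -43/5 in column x4, so x4 would enter next.

x4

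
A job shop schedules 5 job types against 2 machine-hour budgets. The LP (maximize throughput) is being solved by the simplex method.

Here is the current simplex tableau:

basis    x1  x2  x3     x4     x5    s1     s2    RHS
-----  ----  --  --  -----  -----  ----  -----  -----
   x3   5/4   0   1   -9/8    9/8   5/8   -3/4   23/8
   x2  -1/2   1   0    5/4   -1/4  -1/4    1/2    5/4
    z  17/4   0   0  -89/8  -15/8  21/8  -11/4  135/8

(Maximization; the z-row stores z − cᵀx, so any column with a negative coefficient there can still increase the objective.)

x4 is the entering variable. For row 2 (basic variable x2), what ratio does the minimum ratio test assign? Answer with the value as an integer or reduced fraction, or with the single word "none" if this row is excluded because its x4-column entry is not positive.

Ratio = RHS / (x4 entry) = (5/4) / (5/4) = 1.

1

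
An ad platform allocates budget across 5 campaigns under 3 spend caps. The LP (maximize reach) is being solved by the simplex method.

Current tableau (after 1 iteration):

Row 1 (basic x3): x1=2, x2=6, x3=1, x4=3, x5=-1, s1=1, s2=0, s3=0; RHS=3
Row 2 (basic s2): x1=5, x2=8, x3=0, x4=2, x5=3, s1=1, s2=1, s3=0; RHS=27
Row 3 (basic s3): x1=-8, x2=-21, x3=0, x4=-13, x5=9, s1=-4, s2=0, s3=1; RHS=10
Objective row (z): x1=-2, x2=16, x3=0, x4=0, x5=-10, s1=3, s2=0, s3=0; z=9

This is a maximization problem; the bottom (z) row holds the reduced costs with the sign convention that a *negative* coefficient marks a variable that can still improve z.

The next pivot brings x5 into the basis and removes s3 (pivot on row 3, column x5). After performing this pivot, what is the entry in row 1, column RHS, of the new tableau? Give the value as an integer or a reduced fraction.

Pivot element is row 3, column x5: 9.
Normalize row 3: new (row 3, RHS) = 10/9 = 10/9.
row 1 ← row 1 − (-1)·(new row 3): 3 − (-1)·(10/9) = 37/9.

37/9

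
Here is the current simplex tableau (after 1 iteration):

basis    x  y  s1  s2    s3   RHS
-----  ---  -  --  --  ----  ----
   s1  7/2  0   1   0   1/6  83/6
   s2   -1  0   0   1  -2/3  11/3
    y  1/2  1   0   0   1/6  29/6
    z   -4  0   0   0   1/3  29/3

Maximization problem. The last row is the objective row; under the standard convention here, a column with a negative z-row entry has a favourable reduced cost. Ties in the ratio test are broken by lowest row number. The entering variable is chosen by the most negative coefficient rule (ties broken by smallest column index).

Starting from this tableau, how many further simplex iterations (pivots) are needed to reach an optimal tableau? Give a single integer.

1

pivot: x in, s1 out → z = 535/21
No improving column remains; optimal.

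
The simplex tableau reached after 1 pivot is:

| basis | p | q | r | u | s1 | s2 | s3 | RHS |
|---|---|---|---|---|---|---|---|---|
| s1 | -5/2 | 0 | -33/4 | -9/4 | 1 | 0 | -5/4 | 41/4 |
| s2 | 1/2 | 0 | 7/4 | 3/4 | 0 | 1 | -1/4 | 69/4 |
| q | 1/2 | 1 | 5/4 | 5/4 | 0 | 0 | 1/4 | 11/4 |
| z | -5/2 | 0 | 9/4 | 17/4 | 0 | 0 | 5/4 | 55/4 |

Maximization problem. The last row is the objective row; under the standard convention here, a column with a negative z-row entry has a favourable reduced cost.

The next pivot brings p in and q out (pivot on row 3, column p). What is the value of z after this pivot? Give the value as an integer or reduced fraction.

Minimum ratio for p: (11/4)/(1/2) = 11/2.
z changes by −(z-row coeff of p)·ratio = −(-5/2)·(11/2) = 55/4.
New z = 55/4 + (55/4) = 55/2.

55/2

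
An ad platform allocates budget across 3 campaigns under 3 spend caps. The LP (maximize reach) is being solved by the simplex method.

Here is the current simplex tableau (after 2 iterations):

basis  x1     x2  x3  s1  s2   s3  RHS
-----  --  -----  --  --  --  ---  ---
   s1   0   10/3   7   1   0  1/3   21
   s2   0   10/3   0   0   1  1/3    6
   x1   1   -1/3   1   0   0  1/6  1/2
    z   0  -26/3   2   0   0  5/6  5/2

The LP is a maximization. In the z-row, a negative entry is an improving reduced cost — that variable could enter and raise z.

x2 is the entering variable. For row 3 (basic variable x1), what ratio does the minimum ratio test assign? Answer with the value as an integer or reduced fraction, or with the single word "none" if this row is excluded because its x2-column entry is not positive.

none

The x2 entry in row 3 is -1/3 ≤ 0, so this row gives no ratio.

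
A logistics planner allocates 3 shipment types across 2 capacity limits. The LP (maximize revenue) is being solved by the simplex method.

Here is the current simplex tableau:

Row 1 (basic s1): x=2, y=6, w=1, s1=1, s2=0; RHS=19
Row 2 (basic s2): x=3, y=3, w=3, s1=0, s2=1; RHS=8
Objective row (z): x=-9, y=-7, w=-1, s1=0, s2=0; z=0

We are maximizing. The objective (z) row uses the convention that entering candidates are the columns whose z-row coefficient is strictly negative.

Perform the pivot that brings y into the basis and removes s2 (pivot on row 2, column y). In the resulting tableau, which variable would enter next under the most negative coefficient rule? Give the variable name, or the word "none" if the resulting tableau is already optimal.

x

Pivot element 3. New z-row = old z-row − (-7)·(row 2/3).
Updated z-row coefficients: x: -2, y: 0, w: 6, s1: 0, s2: 7/3.
The most negative is -2 in column x, so x would enter next.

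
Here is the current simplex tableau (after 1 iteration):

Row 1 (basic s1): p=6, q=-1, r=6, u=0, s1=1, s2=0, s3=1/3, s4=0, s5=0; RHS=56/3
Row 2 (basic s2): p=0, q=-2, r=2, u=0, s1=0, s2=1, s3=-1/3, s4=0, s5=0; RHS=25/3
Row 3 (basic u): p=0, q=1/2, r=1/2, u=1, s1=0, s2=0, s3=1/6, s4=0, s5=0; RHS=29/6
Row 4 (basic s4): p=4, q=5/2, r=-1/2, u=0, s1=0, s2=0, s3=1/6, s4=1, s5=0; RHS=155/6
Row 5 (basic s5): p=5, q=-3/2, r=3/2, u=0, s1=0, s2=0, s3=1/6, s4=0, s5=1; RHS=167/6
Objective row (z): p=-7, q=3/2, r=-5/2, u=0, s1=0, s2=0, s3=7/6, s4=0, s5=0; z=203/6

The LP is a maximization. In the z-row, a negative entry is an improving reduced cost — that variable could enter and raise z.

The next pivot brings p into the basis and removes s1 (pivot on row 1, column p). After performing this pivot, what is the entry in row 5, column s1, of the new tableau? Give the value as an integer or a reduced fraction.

Pivot element is row 1, column p: 6.
Normalize row 1: new (row 1, s1) = 1/6 = 1/6.
row 5 ← row 5 − 5·(new row 1): 0 − 5·(1/6) = -5/6.

-5/6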